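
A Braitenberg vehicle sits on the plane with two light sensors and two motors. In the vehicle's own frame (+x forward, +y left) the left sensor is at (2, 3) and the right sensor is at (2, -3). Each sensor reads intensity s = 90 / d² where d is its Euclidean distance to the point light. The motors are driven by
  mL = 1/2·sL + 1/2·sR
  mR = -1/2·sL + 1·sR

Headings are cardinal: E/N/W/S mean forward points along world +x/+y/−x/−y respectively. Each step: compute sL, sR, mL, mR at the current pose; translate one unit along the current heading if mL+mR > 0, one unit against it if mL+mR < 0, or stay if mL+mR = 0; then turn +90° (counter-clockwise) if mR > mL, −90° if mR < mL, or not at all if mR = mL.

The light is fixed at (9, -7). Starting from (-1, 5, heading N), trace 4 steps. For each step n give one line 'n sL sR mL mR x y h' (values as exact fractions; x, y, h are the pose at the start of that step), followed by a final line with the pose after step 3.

n=0: pose=(-1,5,N); sL=18/73, sR=18/49; mL=1098/3577, mR=873/3577; mL+mR=27/49 → advance +1; mR−mL=-225/3577 → turn -1·90°
n=1: pose=(-1,6,E); sL=9/32, sR=45/82; mL=1089/2624, mR=1071/2624; mL+mR=135/164 → advance +1; mR−mL=-9/1312 → turn -1·90°
n=2: pose=(0,6,S); sL=90/157, sR=18/53; mL=3798/8321, mR=441/8321; mL+mR=27/53 → advance +1; mR−mL=-3357/8321 → turn -1·90°
n=3: pose=(0,5,W); sL=45/101, sR=45/173; mL=6165/17473, mR=1305/34946; mL+mR=135/346 → advance +1; mR−mL=-11025/34946 → turn -1·90°

0 18/73 18/49 1098/3577 873/3577 -1 5 N
1 9/32 45/82 1089/2624 1071/2624 -1 6 E
2 90/157 18/53 3798/8321 441/8321 0 6 S
3 45/101 45/173 6165/17473 1305/34946 0 5 W
final -1 5 N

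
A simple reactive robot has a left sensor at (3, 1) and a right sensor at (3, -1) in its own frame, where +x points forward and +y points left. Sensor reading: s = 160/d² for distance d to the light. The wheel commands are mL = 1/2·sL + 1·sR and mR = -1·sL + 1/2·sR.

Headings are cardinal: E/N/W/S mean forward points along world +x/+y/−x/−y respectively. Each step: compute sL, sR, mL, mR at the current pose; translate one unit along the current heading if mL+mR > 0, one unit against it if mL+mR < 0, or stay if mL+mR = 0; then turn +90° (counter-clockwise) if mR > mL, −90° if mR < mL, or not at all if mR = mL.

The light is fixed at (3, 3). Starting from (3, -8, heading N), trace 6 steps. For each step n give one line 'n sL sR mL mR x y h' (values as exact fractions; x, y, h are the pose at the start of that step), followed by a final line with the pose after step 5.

0 32/13 32/13 48/13 -16/13 3 -8 N
1 16/9 16/13 248/117 -136/117 3 -7 E
2 160/173 160/169 41200/29237 -13200/29237 4 -7 S
3 40/37 20/13 1000/481 -150/481 4 -8 W
4 32/13 32/13 48/13 -16/13 3 -8 N
5 16/9 16/13 248/117 -136/117 3 -7 E
final 4 -7 S

n=0: pose=(3,-8,N); sL=32/13, sR=32/13; mL=48/13, mR=-16/13; mL+mR=32/13 → advance +1; mR−mL=-64/13 → turn -1·90°
n=1: pose=(3,-7,E); sL=16/9, sR=16/13; mL=248/117, mR=-136/117; mL+mR=112/117 → advance +1; mR−mL=-128/39 → turn -1·90°
n=2: pose=(4,-7,S); sL=160/173, sR=160/169; mL=41200/29237, mR=-13200/29237; mL+mR=28000/29237 → advance +1; mR−mL=-54400/29237 → turn -1·90°
n=3: pose=(4,-8,W); sL=40/37, sR=20/13; mL=1000/481, mR=-150/481; mL+mR=850/481 → advance +1; mR−mL=-1150/481 → turn -1·90°
n=4: pose=(3,-8,N); sL=32/13, sR=32/13; mL=48/13, mR=-16/13; mL+mR=32/13 → advance +1; mR−mL=-64/13 → turn -1·90°
n=5: pose=(3,-7,E); sL=16/9, sR=16/13; mL=248/117, mR=-136/117; mL+mR=112/117 → advance +1; mR−mL=-128/39 → turn -1·90°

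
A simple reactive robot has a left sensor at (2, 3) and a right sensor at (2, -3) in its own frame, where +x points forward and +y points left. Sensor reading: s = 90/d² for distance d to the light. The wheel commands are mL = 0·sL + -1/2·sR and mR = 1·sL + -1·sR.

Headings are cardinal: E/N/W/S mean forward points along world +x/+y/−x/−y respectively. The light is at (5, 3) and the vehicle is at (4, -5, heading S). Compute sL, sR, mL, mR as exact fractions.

left sensor world pos  = (7, -7); dL² = 104
right sensor world pos = (1, -7); dR² = 116
sL = 90/104 = 45/52
sR = 90/116 = 45/58
mL = 0·sL + -1/2·sR = -45/116
mR = 1·sL + -1·sR = 135/1508

45/52 45/58 -45/116 135/1508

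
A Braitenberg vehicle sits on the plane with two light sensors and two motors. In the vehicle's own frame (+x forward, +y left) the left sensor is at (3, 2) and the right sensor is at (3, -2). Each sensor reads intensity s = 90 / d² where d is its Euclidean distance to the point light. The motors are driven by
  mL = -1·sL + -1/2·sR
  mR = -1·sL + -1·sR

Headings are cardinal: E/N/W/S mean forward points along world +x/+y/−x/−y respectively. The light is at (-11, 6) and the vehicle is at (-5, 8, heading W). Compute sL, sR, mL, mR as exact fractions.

left sensor world pos  = (-8, 6); dL² = 9
right sensor world pos = (-8, 10); dR² = 25
sL = 90/9 = 10
sR = 90/25 = 18/5
mL = -1·sL + -1/2·sR = -59/5
mR = -1·sL + -1·sR = -68/5

10 18/5 -59/5 -68/5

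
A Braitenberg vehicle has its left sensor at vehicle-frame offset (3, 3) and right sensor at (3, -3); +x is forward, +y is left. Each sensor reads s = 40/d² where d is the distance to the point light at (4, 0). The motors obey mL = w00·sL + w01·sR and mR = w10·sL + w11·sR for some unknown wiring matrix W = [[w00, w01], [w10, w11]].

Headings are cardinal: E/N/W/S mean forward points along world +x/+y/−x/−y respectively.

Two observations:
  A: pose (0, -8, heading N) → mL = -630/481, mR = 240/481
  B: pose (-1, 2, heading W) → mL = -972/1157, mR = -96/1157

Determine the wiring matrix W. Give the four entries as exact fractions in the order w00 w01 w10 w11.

-1 -1/2 -1/2 1/2

obs A: pose=(0,-8,N) → sL=20/37, sR=20/13, mL=-630/481, mR=240/481
obs B: pose=(-1,2,W) → sL=8/13, sR=40/89, mL=-972/1157, mR=-96/1157
sensor matrix S = [[20/37, 20/13], [8/13, 40/89]]; det S = -391680/556517
solve [mL_A; mL_B] = S·[w00; w01] and [mR_A; mR_B] = S·[w10; w11]:
  w00 = -1, w01 = -1/2, w10 = -1/2, w11 = 1/2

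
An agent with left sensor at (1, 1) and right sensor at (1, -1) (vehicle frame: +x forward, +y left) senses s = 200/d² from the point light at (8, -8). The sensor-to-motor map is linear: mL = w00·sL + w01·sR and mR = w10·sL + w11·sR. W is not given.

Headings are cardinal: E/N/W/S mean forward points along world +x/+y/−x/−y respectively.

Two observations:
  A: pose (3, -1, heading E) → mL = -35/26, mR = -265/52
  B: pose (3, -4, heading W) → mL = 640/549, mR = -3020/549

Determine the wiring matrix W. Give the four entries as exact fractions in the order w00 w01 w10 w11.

1 -1 -1/2 -1

obs A: pose=(3,-1,E) → sL=5/2, sR=50/13, mL=-35/26, mR=-265/52
obs B: pose=(3,-4,W) → sL=40/9, sR=200/61, mL=640/549, mR=-3020/549
sensor matrix S = [[5/2, 50/13], [40/9, 200/61]]; det S = -63500/7137
solve [mL_A; mL_B] = S·[w00; w01] and [mR_A; mR_B] = S·[w10; w11]:
  w00 = 1, w01 = -1, w10 = -1/2, w11 = -1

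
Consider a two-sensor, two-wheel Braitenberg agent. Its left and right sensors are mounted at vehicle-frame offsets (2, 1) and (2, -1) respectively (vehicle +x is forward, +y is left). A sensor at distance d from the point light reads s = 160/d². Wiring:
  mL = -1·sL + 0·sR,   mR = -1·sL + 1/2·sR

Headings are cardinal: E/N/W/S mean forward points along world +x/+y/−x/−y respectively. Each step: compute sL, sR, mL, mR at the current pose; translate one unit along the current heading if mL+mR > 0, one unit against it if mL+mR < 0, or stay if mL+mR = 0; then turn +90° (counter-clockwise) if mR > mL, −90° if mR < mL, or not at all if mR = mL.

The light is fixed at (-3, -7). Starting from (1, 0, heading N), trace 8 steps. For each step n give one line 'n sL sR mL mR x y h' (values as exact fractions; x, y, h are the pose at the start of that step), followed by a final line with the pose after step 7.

0 16/9 80/53 -16/9 -488/477 1 0 N
1 160/29 160/53 -160/29 -6160/1537 1 -1 W
2 40/13 5 -40/13 -15/26 2 -1 S
3 160/113 32/17 -160/113 -912/1921 2 0 E
4 16/9 80/53 -16/9 -488/477 1 0 N
5 160/29 160/53 -160/29 -6160/1537 1 -1 W
6 40/13 5 -40/13 -15/26 2 -1 S
7 160/113 32/17 -160/113 -912/1921 2 0 E
final 1 0 N

n=0: pose=(1,0,N); sL=16/9, sR=80/53; mL=-16/9, mR=-488/477; mL+mR=-1336/477 → advance -1; mR−mL=40/53 → turn +1·90°
n=1: pose=(1,-1,W); sL=160/29, sR=160/53; mL=-160/29, mR=-6160/1537; mL+mR=-14640/1537 → advance -1; mR−mL=80/53 → turn +1·90°
n=2: pose=(2,-1,S); sL=40/13, sR=5; mL=-40/13, mR=-15/26; mL+mR=-95/26 → advance -1; mR−mL=5/2 → turn +1·90°
n=3: pose=(2,0,E); sL=160/113, sR=32/17; mL=-160/113, mR=-912/1921; mL+mR=-3632/1921 → advance -1; mR−mL=16/17 → turn +1·90°
n=4: pose=(1,0,N); sL=16/9, sR=80/53; mL=-16/9, mR=-488/477; mL+mR=-1336/477 → advance -1; mR−mL=40/53 → turn +1·90°
n=5: pose=(1,-1,W); sL=160/29, sR=160/53; mL=-160/29, mR=-6160/1537; mL+mR=-14640/1537 → advance -1; mR−mL=80/53 → turn +1·90°
n=6: pose=(2,-1,S); sL=40/13, sR=5; mL=-40/13, mR=-15/26; mL+mR=-95/26 → advance -1; mR−mL=5/2 → turn +1·90°
n=7: pose=(2,0,E); sL=160/113, sR=32/17; mL=-160/113, mR=-912/1921; mL+mR=-3632/1921 → advance -1; mR−mL=16/17 → turn +1·90°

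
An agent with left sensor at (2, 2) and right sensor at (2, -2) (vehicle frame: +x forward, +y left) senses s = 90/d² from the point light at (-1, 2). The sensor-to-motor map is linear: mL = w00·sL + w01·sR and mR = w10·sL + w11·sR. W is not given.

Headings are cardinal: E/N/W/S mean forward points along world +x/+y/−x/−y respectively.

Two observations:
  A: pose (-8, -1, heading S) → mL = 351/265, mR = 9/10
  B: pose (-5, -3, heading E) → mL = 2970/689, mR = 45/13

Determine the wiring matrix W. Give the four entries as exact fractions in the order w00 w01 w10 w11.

1/2 1/2 1/2 0

obs A: pose=(-8,-1,S) → sL=9/5, sR=45/53, mL=351/265, mR=9/10
obs B: pose=(-5,-3,E) → sL=90/13, sR=90/53, mL=2970/689, mR=45/13
sensor matrix S = [[9/5, 45/53], [90/13, 90/53]]; det S = -1944/689
solve [mL_A; mL_B] = S·[w00; w01] and [mR_A; mR_B] = S·[w10; w11]:
  w00 = 1/2, w01 = 1/2, w10 = 1/2, w11 = 0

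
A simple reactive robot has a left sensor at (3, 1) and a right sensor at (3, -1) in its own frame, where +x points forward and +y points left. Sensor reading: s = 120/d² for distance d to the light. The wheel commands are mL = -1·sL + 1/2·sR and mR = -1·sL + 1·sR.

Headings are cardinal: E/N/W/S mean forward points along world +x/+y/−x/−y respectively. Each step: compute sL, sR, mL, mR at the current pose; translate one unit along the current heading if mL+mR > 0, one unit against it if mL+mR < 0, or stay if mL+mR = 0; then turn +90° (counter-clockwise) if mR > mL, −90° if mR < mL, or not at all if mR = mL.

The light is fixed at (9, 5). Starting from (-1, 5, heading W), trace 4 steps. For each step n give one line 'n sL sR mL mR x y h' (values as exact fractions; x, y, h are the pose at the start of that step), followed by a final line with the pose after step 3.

0 12/17 12/17 -6/17 0 -1 5 W
1 120/73 120/109 -8700/7957 -4320/7957 0 5 S
2 3 10/3 -4/3 1/3 0 6 E
3 120/137 120/97 -3420/13289 4800/13289 -1 6 N
final -1 7 W

n=0: pose=(-1,5,W); sL=12/17, sR=12/17; mL=-6/17, mR=0; mL+mR=-6/17 → advance -1; mR−mL=6/17 → turn +1·90°
n=1: pose=(0,5,S); sL=120/73, sR=120/109; mL=-8700/7957, mR=-4320/7957; mL+mR=-13020/7957 → advance -1; mR−mL=60/109 → turn +1·90°
n=2: pose=(0,6,E); sL=3, sR=10/3; mL=-4/3, mR=1/3; mL+mR=-1 → advance -1; mR−mL=5/3 → turn +1·90°
n=3: pose=(-1,6,N); sL=120/137, sR=120/97; mL=-3420/13289, mR=4800/13289; mL+mR=1380/13289 → advance +1; mR−mL=60/97 → turn +1·90°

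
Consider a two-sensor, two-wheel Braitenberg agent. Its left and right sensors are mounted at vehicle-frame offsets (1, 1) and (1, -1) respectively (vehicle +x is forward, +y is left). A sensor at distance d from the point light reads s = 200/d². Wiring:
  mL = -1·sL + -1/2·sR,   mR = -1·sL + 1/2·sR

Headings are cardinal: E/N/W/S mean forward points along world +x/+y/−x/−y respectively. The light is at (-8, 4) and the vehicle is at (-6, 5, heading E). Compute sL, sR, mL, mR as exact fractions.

200/13 200/9 -3100/117 -500/117

left sensor world pos  = (-5, 6); dL² = 13
right sensor world pos = (-5, 4); dR² = 9
sL = 200/13 = 200/13
sR = 200/9 = 200/9
mL = -1·sL + -1/2·sR = -3100/117
mR = -1·sL + 1/2·sR = -500/117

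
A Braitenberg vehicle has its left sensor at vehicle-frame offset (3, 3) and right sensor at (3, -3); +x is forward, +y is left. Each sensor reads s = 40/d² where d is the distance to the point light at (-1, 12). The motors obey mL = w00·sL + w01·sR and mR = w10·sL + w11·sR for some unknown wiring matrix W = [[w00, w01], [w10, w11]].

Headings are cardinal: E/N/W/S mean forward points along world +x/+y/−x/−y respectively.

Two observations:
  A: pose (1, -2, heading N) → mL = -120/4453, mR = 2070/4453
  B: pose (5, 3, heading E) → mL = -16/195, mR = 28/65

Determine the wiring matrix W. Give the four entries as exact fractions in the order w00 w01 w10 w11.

-1/2 1/2 1 1/2

obs A: pose=(1,-2,N) → sL=20/61, sR=20/73, mL=-120/4453, mR=2070/4453
obs B: pose=(5,3,E) → sL=40/117, sR=8/45, mL=-16/195, mR=28/65
sensor matrix S = [[20/61, 20/73], [40/117, 8/45]]; det S = -2048/57889
solve [mL_A; mL_B] = S·[w00; w01] and [mR_A; mR_B] = S·[w10; w11]:
  w00 = -1/2, w01 = 1/2, w10 = 1, w11 = 1/2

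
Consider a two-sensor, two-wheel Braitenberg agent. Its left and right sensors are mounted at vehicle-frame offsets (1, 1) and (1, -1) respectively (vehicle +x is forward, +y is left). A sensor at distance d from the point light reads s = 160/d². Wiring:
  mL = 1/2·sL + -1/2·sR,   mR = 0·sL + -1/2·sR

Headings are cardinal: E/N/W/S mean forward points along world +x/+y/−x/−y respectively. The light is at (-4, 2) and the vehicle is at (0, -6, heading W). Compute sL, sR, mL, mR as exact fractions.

16/9 80/29 -128/261 -40/29

left sensor world pos  = (-1, -7); dL² = 90
right sensor world pos = (-1, -5); dR² = 58
sL = 160/90 = 16/9
sR = 160/58 = 80/29
mL = 1/2·sL + -1/2·sR = -128/261
mR = 0·sL + -1/2·sR = -40/29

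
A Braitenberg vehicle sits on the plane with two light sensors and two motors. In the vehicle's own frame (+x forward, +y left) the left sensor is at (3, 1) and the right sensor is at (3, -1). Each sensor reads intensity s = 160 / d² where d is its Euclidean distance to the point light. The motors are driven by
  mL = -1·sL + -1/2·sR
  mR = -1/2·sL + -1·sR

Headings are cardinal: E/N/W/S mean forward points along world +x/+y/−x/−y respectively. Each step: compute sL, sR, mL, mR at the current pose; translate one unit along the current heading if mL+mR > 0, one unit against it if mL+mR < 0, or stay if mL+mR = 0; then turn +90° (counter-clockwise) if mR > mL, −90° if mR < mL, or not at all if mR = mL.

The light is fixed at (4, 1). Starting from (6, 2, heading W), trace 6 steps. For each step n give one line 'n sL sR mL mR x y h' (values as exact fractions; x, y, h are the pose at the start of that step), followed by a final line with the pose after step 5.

n=0: pose=(6,2,W); sL=160, sR=32; mL=-176, mR=-112; mL+mR=-288 → advance -1; mR−mL=64 → turn +1·90°
n=1: pose=(7,2,S); sL=8, sR=20; mL=-18, mR=-24; mL+mR=-42 → advance -1; mR−mL=-6 → turn -1·90°
n=2: pose=(7,3,W); sL=160, sR=160/9; mL=-1520/9, mR=-880/9; mL+mR=-800/3 → advance -1; mR−mL=640/9 → turn +1·90°
n=3: pose=(8,3,S); sL=80/13, sR=16; mL=-184/13, mR=-248/13; mL+mR=-432/13 → advance -1; mR−mL=-64/13 → turn -1·90°
n=4: pose=(8,4,W); sL=32, sR=160/17; mL=-624/17, mR=-432/17; mL+mR=-1056/17 → advance -1; mR−mL=192/17 → turn +1·90°
n=5: pose=(9,4,S); sL=40/9, sR=10; mL=-85/9, mR=-110/9; mL+mR=-65/3 → advance -1; mR−mL=-25/9 → turn -1·90°

0 160 32 -176 -112 6 2 W
1 8 20 -18 -24 7 2 S
2 160 160/9 -1520/9 -880/9 7 3 W
3 80/13 16 -184/13 -248/13 8 3 S
4 32 160/17 -624/17 -432/17 8 4 W
5 40/9 10 -85/9 -110/9 9 4 S
final 9 5 W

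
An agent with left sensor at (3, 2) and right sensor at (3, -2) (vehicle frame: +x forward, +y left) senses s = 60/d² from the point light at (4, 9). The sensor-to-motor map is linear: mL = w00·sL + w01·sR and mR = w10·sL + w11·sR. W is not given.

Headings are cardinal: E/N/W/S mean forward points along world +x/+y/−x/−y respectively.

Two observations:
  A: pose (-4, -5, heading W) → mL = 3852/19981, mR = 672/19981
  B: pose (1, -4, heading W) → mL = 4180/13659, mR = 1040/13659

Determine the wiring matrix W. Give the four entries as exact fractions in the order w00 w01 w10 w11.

1/2 1/2 -1/2 1/2

obs A: pose=(-4,-5,W) → sL=60/377, sR=12/53, mL=3852/19981, mR=672/19981
obs B: pose=(1,-4,W) → sL=20/87, sR=60/157, mL=4180/13659, mR=1040/13659
sensor matrix S = [[60/377, 12/53], [20/87, 60/157]]; det S = 27520/3137017
solve [mL_A; mL_B] = S·[w00; w01] and [mR_A; mR_B] = S·[w10; w11]:
  w00 = 1/2, w01 = 1/2, w10 = -1/2, w11 = 1/2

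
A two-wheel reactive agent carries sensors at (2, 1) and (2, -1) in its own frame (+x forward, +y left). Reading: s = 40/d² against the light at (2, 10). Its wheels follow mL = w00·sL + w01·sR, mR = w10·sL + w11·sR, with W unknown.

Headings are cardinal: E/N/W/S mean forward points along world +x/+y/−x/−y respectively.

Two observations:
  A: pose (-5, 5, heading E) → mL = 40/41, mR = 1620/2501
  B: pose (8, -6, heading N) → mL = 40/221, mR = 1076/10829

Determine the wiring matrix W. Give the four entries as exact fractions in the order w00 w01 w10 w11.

1 0 1 -1/2

obs A: pose=(-5,5,E) → sL=40/41, sR=40/61, mL=40/41, mR=1620/2501
obs B: pose=(8,-6,N) → sL=40/221, sR=8/49, mL=40/221, mR=1076/10829
sensor matrix S = [[40/41, 40/61], [40/221, 8/49]]; det S = 1099520/27083329
solve [mL_A; mL_B] = S·[w00; w01] and [mR_A; mR_B] = S·[w10; w11]:
  w00 = 1, w01 = 0, w10 = 1, w11 = -1/2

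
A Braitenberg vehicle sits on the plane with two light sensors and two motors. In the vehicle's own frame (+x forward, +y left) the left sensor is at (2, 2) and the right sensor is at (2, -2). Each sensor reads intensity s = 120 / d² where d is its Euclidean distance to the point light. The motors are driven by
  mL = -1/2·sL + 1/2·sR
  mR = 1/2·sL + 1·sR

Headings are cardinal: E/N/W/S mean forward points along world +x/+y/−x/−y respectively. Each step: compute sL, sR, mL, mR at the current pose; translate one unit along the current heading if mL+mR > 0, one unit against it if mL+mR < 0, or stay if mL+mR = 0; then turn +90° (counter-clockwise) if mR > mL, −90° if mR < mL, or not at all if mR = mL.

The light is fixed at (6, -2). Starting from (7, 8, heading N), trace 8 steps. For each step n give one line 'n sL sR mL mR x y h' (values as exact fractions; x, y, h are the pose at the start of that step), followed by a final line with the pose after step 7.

0 24/29 40/51 -32/1479 1772/1479 7 8 N
1 60/41 12/17 -264/697 1002/697 7 9 W
2 24/17 24/17 0 36/17 6 9 S
3 30/37 30/17 300/629 1365/629 6 8 E
4 24/29 40/51 -32/1479 1772/1479 7 8 N
5 60/41 12/17 -264/697 1002/697 7 9 W
6 24/17 24/17 0 36/17 6 9 S
7 30/37 30/17 300/629 1365/629 6 8 E
final 7 8 N

n=0: pose=(7,8,N); sL=24/29, sR=40/51; mL=-32/1479, mR=1772/1479; mL+mR=20/17 → advance +1; mR−mL=1804/1479 → turn +1·90°
n=1: pose=(7,9,W); sL=60/41, sR=12/17; mL=-264/697, mR=1002/697; mL+mR=18/17 → advance +1; mR−mL=1266/697 → turn +1·90°
n=2: pose=(6,9,S); sL=24/17, sR=24/17; mL=0, mR=36/17; mL+mR=36/17 → advance +1; mR−mL=36/17 → turn +1·90°
n=3: pose=(6,8,E); sL=30/37, sR=30/17; mL=300/629, mR=1365/629; mL+mR=45/17 → advance +1; mR−mL=1065/629 → turn +1·90°
n=4: pose=(7,8,N); sL=24/29, sR=40/51; mL=-32/1479, mR=1772/1479; mL+mR=20/17 → advance +1; mR−mL=1804/1479 → turn +1·90°
n=5: pose=(7,9,W); sL=60/41, sR=12/17; mL=-264/697, mR=1002/697; mL+mR=18/17 → advance +1; mR−mL=1266/697 → turn +1·90°
n=6: pose=(6,9,S); sL=24/17, sR=24/17; mL=0, mR=36/17; mL+mR=36/17 → advance +1; mR−mL=36/17 → turn +1·90°
n=7: pose=(6,8,E); sL=30/37, sR=30/17; mL=300/629, mR=1365/629; mL+mR=45/17 → advance +1; mR−mL=1065/629 → turn +1·90°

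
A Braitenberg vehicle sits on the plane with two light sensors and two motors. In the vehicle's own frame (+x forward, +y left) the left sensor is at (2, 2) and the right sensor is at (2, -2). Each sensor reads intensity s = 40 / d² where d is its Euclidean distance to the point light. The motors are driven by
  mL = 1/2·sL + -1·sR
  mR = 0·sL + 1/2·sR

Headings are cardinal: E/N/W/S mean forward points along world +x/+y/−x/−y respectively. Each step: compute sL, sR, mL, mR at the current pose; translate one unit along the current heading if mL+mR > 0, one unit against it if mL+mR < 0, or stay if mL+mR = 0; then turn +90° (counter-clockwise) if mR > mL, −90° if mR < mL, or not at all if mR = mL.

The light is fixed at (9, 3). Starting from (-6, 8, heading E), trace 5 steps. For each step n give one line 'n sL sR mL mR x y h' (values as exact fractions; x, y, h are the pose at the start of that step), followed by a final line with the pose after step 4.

0 20/109 20/89 -1290/9701 10/89 -6 8 E
1 40/373 8/49 -2004/18277 4/49 -7 8 N
2 5/41 1/9 -37/738 1/18 -7 7 W
3 40/229 8/73 -372/16717 4/73 -8 7 S
4 4/25 20/113 -274/2825 10/113 -8 6 E
final -9 6 N

n=0: pose=(-6,8,E); sL=20/109, sR=20/89; mL=-1290/9701, mR=10/89; mL+mR=-200/9701 → advance -1; mR−mL=2380/9701 → turn +1·90°
n=1: pose=(-7,8,N); sL=40/373, sR=8/49; mL=-2004/18277, mR=4/49; mL+mR=-512/18277 → advance -1; mR−mL=3496/18277 → turn +1·90°
n=2: pose=(-7,7,W); sL=5/41, sR=1/9; mL=-37/738, mR=1/18; mL+mR=2/369 → advance +1; mR−mL=13/123 → turn +1·90°
n=3: pose=(-8,7,S); sL=40/229, sR=8/73; mL=-372/16717, mR=4/73; mL+mR=544/16717 → advance +1; mR−mL=1288/16717 → turn +1·90°
n=4: pose=(-8,6,E); sL=4/25, sR=20/113; mL=-274/2825, mR=10/113; mL+mR=-24/2825 → advance -1; mR−mL=524/2825 → turn +1·90°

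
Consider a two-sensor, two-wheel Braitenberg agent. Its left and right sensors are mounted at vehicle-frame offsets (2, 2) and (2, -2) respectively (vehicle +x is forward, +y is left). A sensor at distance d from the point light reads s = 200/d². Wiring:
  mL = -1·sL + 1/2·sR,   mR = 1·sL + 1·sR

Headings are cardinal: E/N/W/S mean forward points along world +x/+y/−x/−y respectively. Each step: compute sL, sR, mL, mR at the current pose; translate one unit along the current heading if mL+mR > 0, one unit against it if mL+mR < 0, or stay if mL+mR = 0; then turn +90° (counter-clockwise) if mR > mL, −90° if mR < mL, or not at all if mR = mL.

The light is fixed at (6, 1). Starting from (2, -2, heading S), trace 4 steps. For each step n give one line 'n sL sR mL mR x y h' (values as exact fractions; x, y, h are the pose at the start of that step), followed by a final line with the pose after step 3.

n=0: pose=(2,-2,S); sL=200/29, sR=200/61; mL=-9300/1769, mR=18000/1769; mL+mR=300/61 → advance +1; mR−mL=27300/1769 → turn +1·90°
n=1: pose=(2,-3,E); sL=25, sR=5; mL=-45/2, mR=30; mL+mR=15/2 → advance +1; mR−mL=105/2 → turn +1·90°
n=2: pose=(3,-3,N); sL=200/29, sR=40; mL=380/29, mR=1360/29; mL+mR=60 → advance +1; mR−mL=980/29 → turn +1·90°
n=3: pose=(3,-2,W); sL=4, sR=100/13; mL=-2/13, mR=152/13; mL+mR=150/13 → advance +1; mR−mL=154/13 → turn +1·90°

0 200/29 200/61 -9300/1769 18000/1769 2 -2 S
1 25 5 -45/2 30 2 -3 E
2 200/29 40 380/29 1360/29 3 -3 N
3 4 100/13 -2/13 152/13 3 -2 W
final 2 -2 S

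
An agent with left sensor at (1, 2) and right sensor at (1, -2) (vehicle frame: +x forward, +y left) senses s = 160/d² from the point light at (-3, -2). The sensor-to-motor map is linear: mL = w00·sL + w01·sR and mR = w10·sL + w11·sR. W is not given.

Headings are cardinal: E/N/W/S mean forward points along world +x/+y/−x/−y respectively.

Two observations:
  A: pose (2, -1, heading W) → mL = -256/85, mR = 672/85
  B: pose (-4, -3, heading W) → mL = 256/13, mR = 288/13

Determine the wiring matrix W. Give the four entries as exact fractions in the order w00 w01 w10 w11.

-1 1 1/2 1/2

obs A: pose=(2,-1,W) → sL=160/17, sR=32/5, mL=-256/85, mR=672/85
obs B: pose=(-4,-3,W) → sL=160/13, sR=32, mL=256/13, mR=288/13
sensor matrix S = [[160/17, 32/5], [160/13, 32]]; det S = 49152/221
solve [mL_A; mL_B] = S·[w00; w01] and [mR_A; mR_B] = S·[w10; w11]:
  w00 = -1, w01 = 1, w10 = 1/2, w11 = 1/2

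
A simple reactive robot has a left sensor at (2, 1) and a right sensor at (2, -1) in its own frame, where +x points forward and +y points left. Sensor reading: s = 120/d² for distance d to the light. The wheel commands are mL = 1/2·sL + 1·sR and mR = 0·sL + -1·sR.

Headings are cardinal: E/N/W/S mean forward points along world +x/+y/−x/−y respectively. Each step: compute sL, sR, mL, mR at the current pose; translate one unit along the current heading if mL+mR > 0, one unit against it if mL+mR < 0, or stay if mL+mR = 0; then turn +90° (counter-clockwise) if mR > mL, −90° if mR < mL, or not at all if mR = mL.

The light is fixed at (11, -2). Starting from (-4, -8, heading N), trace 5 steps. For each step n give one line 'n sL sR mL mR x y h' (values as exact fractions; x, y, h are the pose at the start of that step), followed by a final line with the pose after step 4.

n=0: pose=(-4,-8,N); sL=15/34, sR=30/53; mL=2835/3604, mR=-30/53; mL+mR=15/68 → advance +1; mR−mL=-4875/3604 → turn -1·90°
n=1: pose=(-4,-7,E); sL=24/37, sR=24/41; mL=1380/1517, mR=-24/41; mL+mR=12/37 → advance +1; mR−mL=-2268/1517 → turn -1·90°
n=2: pose=(-3,-7,S); sL=60/109, sR=60/137; mL=10650/14933, mR=-60/137; mL+mR=30/109 → advance +1; mR−mL=-17190/14933 → turn -1·90°
n=3: pose=(-3,-8,W); sL=24/61, sR=120/281; mL=10692/17141, mR=-120/281; mL+mR=12/61 → advance +1; mR−mL=-18012/17141 → turn -1·90°
n=4: pose=(-4,-8,N); sL=15/34, sR=30/53; mL=2835/3604, mR=-30/53; mL+mR=15/68 → advance +1; mR−mL=-4875/3604 → turn -1·90°

0 15/34 30/53 2835/3604 -30/53 -4 -8 N
1 24/37 24/41 1380/1517 -24/41 -4 -7 E
2 60/109 60/137 10650/14933 -60/137 -3 -7 S
3 24/61 120/281 10692/17141 -120/281 -3 -8 W
4 15/34 30/53 2835/3604 -30/53 -4 -8 N
final -4 -7 E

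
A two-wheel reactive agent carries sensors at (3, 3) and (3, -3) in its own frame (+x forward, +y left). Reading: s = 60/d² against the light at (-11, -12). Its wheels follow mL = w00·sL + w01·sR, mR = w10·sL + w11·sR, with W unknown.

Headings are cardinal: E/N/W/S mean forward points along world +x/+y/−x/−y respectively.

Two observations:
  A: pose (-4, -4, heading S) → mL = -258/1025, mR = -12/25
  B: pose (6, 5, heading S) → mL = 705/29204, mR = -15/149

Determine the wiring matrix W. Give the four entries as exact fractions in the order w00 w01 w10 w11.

obs A: pose=(-4,-4,S) → sL=12/25, sR=60/41, mL=-258/1025, mR=-12/25
obs B: pose=(6,5,S) → sL=15/149, sR=15/98, mL=705/29204, mR=-15/149
sensor matrix S = [[12/25, 60/41], [15/149, 15/98]]; det S = -110538/1496705
solve [mL_A; mL_B] = S·[w00; w01] and [mR_A; mR_B] = S·[w10; w11]:
  w00 = 1, w01 = -1/2, w10 = -1, w11 = 0

1 -1/2 -1 0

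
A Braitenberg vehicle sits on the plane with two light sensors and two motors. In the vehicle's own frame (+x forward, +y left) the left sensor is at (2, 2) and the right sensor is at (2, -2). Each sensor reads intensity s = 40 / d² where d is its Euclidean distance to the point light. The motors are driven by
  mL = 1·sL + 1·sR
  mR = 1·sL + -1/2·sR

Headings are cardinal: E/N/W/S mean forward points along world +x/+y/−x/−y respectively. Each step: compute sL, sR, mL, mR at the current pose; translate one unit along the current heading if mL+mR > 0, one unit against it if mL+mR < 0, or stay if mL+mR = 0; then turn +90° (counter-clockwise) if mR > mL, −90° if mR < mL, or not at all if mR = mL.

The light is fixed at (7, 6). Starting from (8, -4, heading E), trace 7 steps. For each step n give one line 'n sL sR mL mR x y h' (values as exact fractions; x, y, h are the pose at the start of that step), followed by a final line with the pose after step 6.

n=0: pose=(8,-4,E); sL=40/73, sR=40/153; mL=9040/11169, mR=4660/11169; mL+mR=13700/11169 → advance +1; mR−mL=-20/51 → turn -1·90°
n=1: pose=(9,-4,S); sL=1/4, sR=5/18; mL=19/36, mR=1/9; mL+mR=23/36 → advance +1; mR−mL=-5/12 → turn -1·90°
n=2: pose=(9,-5,W); sL=40/169, sR=40/81; mL=10000/13689, mR=-140/13689; mL+mR=9860/13689 → advance +1; mR−mL=-20/27 → turn -1·90°
n=3: pose=(8,-5,N); sL=20/41, sR=4/9; mL=344/369, mR=98/369; mL+mR=442/369 → advance +1; mR−mL=-2/3 → turn -1·90°
n=4: pose=(8,-4,E); sL=40/73, sR=40/153; mL=9040/11169, mR=4660/11169; mL+mR=13700/11169 → advance +1; mR−mL=-20/51 → turn -1·90°
n=5: pose=(9,-4,S); sL=1/4, sR=5/18; mL=19/36, mR=1/9; mL+mR=23/36 → advance +1; mR−mL=-5/12 → turn -1·90°
n=6: pose=(9,-5,W); sL=40/169, sR=40/81; mL=10000/13689, mR=-140/13689; mL+mR=9860/13689 → advance +1; mR−mL=-20/27 → turn -1·90°

0 40/73 40/153 9040/11169 4660/11169 8 -4 E
1 1/4 5/18 19/36 1/9 9 -4 S
2 40/169 40/81 10000/13689 -140/13689 9 -5 W
3 20/41 4/9 344/369 98/369 8 -5 N
4 40/73 40/153 9040/11169 4660/11169 8 -4 E
5 1/4 5/18 19/36 1/9 9 -4 S
6 40/169 40/81 10000/13689 -140/13689 9 -5 W
final 8 -5 N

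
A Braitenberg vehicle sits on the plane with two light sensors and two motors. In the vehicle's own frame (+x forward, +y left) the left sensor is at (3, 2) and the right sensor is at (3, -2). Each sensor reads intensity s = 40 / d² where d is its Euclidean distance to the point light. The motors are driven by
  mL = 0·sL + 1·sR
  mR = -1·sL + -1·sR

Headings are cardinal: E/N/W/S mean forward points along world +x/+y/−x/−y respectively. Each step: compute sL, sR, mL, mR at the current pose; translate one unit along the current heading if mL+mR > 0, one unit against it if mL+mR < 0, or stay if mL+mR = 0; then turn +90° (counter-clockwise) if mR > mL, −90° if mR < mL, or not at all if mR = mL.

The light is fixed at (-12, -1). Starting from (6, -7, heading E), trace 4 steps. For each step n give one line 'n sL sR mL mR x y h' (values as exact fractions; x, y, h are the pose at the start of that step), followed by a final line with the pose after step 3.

n=0: pose=(6,-7,E); sL=40/457, sR=8/101; mL=8/101, mR=-7696/46157; mL+mR=-40/457 → advance -1; mR−mL=-11352/46157 → turn -1·90°
n=1: pose=(5,-7,S); sL=20/221, sR=20/153; mL=20/153, mR=-440/1989; mL+mR=-20/221 → advance -1; mR−mL=-700/1989 → turn -1·90°
n=2: pose=(5,-6,W); sL=8/49, sR=8/41; mL=8/41, mR=-720/2009; mL+mR=-8/49 → advance -1; mR−mL=-1112/2009 → turn -1·90°
n=3: pose=(6,-6,N); sL=2/13, sR=10/101; mL=10/101, mR=-332/1313; mL+mR=-2/13 → advance -1; mR−mL=-462/1313 → turn -1·90°

0 40/457 8/101 8/101 -7696/46157 6 -7 E
1 20/221 20/153 20/153 -440/1989 5 -7 S
2 8/49 8/41 8/41 -720/2009 5 -6 W
3 2/13 10/101 10/101 -332/1313 6 -6 N
final 6 -7 E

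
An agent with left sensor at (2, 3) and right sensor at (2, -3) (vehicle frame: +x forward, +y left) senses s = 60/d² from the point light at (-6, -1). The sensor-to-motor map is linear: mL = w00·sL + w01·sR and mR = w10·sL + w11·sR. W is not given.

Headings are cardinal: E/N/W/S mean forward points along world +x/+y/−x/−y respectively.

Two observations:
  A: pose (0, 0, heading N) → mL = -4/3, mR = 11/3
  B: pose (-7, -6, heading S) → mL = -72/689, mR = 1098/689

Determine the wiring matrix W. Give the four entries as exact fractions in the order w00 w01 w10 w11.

obs A: pose=(0,0,N) → sL=10/3, sR=2/3, mL=-4/3, mR=11/3
obs B: pose=(-7,-6,S) → sL=60/53, sR=12/13, mL=-72/689, mR=1098/689
sensor matrix S = [[10/3, 2/3], [60/53, 12/13]]; det S = 1600/689
solve [mL_A; mL_B] = S·[w00; w01] and [mR_A; mR_B] = S·[w10; w11]:
  w00 = -1/2, w01 = 1/2, w10 = 1, w11 = 1/2

-1/2 1/2 1 1/2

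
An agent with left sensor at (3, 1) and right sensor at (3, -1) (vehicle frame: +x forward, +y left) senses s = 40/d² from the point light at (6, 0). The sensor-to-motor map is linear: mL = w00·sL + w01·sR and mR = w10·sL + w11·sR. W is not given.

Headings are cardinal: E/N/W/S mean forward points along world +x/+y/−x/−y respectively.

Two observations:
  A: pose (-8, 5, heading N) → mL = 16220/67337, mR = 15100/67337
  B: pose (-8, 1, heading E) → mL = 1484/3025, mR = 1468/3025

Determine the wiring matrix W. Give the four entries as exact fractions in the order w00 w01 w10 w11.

1/2 1 1 1/2

obs A: pose=(-8,5,N) → sL=40/289, sR=40/233, mL=16220/67337, mR=15100/67337
obs B: pose=(-8,1,E) → sL=8/25, sR=40/121, mL=1484/3025, mR=1468/3025
sensor matrix S = [[40/289, 40/233], [8/25, 40/121]]; det S = -374016/40738885
solve [mL_A; mL_B] = S·[w00; w01] and [mR_A; mR_B] = S·[w10; w11]:
  w00 = 1/2, w01 = 1, w10 = 1, w11 = 1/2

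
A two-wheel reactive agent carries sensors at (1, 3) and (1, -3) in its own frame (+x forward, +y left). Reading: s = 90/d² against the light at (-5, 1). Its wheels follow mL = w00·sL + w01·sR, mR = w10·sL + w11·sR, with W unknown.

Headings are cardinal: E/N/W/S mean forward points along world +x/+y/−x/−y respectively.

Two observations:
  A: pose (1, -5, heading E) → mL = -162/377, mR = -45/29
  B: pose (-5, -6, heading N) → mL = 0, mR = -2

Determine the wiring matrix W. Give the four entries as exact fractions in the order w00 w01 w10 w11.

-1/2 1/2 -1 0

obs A: pose=(1,-5,E) → sL=45/29, sR=9/13, mL=-162/377, mR=-45/29
obs B: pose=(-5,-6,N) → sL=2, sR=2, mL=0, mR=-2
sensor matrix S = [[45/29, 9/13], [2, 2]]; det S = 648/377
solve [mL_A; mL_B] = S·[w00; w01] and [mR_A; mR_B] = S·[w10; w11]:
  w00 = -1/2, w01 = 1/2, w10 = -1, w11 = 0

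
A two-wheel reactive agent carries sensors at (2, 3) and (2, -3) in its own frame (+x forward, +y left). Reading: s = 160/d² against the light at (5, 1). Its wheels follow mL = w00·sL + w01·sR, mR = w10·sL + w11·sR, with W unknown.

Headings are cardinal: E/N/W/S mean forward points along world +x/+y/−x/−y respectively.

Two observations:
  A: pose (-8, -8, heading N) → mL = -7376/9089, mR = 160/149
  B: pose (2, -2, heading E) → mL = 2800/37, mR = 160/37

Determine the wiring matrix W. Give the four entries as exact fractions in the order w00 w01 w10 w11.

1/2 -1 0 1

obs A: pose=(-8,-8,N) → sL=32/61, sR=160/149, mL=-7376/9089, mR=160/149
obs B: pose=(2,-2,E) → sL=160, sR=160/37, mL=2800/37, mR=160/37
sensor matrix S = [[32/61, 160/149], [160, 160/37]]; det S = -57016320/336293
solve [mL_A; mL_B] = S·[w00; w01] and [mR_A; mR_B] = S·[w10; w11]:
  w00 = 1/2, w01 = -1, w10 = 0, w11 = 1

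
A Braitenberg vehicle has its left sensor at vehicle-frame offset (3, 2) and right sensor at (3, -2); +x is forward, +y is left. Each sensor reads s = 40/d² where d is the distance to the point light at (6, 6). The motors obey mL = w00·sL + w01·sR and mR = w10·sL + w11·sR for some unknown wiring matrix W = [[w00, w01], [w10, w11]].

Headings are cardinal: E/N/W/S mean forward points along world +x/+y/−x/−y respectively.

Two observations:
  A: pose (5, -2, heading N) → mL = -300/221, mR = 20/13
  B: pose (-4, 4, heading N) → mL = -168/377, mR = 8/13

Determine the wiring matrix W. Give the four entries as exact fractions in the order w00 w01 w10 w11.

-1/2 -1/2 0 1

obs A: pose=(5,-2,N) → sL=20/17, sR=20/13, mL=-300/221, mR=20/13
obs B: pose=(-4,4,N) → sL=8/29, sR=8/13, mL=-168/377, mR=8/13
sensor matrix S = [[20/17, 20/13], [8/29, 8/13]]; det S = 1920/6409
solve [mL_A; mL_B] = S·[w00; w01] and [mR_A; mR_B] = S·[w10; w11]:
  w00 = -1/2, w01 = -1/2, w10 = 0, w11 = 1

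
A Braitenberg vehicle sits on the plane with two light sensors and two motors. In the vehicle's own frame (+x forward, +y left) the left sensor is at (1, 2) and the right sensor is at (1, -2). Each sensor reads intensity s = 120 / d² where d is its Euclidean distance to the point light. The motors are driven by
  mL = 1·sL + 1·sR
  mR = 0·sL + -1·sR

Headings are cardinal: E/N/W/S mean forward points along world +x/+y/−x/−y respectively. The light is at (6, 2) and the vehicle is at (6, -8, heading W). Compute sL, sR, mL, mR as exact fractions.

left sensor world pos  = (5, -10); dL² = 145
right sensor world pos = (5, -6); dR² = 65
sL = 120/145 = 24/29
sR = 120/65 = 24/13
mL = 1·sL + 1·sR = 1008/377
mR = 0·sL + -1·sR = -24/13

24/29 24/13 1008/377 -24/13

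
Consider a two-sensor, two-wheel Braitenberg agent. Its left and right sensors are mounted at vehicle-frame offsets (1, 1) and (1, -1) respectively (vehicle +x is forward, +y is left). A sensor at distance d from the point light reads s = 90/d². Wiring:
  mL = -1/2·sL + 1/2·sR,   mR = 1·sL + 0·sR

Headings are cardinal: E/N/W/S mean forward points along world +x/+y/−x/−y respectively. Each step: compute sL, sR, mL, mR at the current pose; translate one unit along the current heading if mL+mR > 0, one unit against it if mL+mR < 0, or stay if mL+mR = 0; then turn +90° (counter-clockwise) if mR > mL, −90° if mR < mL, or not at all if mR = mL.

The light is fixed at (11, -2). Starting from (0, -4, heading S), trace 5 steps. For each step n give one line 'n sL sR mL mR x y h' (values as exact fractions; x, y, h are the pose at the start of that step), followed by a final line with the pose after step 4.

0 90/109 10/17 -220/1853 90/109 0 -4 S
1 45/52 45/58 -135/3016 45/52 0 -5 E
2 18/25 18/17 72/425 18/25 1 -5 N
3 9/13 45/61 18/793 9/13 1 -4 W
4 90/109 10/17 -220/1853 90/109 0 -4 S
final 0 -5 E

n=0: pose=(0,-4,S); sL=90/109, sR=10/17; mL=-220/1853, mR=90/109; mL+mR=1310/1853 → advance +1; mR−mL=1750/1853 → turn +1·90°
n=1: pose=(0,-5,E); sL=45/52, sR=45/58; mL=-135/3016, mR=45/52; mL+mR=2475/3016 → advance +1; mR−mL=2745/3016 → turn +1·90°
n=2: pose=(1,-5,N); sL=18/25, sR=18/17; mL=72/425, mR=18/25; mL+mR=378/425 → advance +1; mR−mL=234/425 → turn +1·90°
n=3: pose=(1,-4,W); sL=9/13, sR=45/61; mL=18/793, mR=9/13; mL+mR=567/793 → advance +1; mR−mL=531/793 → turn +1·90°
n=4: pose=(0,-4,S); sL=90/109, sR=10/17; mL=-220/1853, mR=90/109; mL+mR=1310/1853 → advance +1; mR−mL=1750/1853 → turn +1·90°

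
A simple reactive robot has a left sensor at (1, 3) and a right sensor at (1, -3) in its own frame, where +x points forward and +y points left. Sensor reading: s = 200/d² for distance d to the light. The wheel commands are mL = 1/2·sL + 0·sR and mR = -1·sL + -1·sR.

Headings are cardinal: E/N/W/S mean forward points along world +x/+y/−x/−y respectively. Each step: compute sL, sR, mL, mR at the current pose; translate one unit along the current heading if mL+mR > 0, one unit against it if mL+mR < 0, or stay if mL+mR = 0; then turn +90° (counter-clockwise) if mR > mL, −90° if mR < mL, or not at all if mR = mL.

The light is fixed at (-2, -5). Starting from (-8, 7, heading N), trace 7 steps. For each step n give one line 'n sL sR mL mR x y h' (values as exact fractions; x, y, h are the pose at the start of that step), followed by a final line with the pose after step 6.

0 4/5 100/89 2/5 -856/445 -8 7 N
1 200/221 200/89 100/221 -62000/19669 -8 6 E
2 50/29 1 25/29 -79/29 -9 6 S
3 40/29 200/289 20/29 -17360/8381 -9 7 W
4 4/5 100/89 2/5 -856/445 -8 7 N
5 200/221 200/89 100/221 -62000/19669 -8 6 E
6 50/29 1 25/29 -79/29 -9 6 S
final -9 7 W

n=0: pose=(-8,7,N); sL=4/5, sR=100/89; mL=2/5, mR=-856/445; mL+mR=-678/445 → advance -1; mR−mL=-1034/445 → turn -1·90°
n=1: pose=(-8,6,E); sL=200/221, sR=200/89; mL=100/221, mR=-62000/19669; mL+mR=-53100/19669 → advance -1; mR−mL=-70900/19669 → turn -1·90°
n=2: pose=(-9,6,S); sL=50/29, sR=1; mL=25/29, mR=-79/29; mL+mR=-54/29 → advance -1; mR−mL=-104/29 → turn -1·90°
n=3: pose=(-9,7,W); sL=40/29, sR=200/289; mL=20/29, mR=-17360/8381; mL+mR=-11580/8381 → advance -1; mR−mL=-23140/8381 → turn -1·90°
n=4: pose=(-8,7,N); sL=4/5, sR=100/89; mL=2/5, mR=-856/445; mL+mR=-678/445 → advance -1; mR−mL=-1034/445 → turn -1·90°
n=5: pose=(-8,6,E); sL=200/221, sR=200/89; mL=100/221, mR=-62000/19669; mL+mR=-53100/19669 → advance -1; mR−mL=-70900/19669 → turn -1·90°
n=6: pose=(-9,6,S); sL=50/29, sR=1; mL=25/29, mR=-79/29; mL+mR=-54/29 → advance -1; mR−mL=-104/29 → turn -1·90°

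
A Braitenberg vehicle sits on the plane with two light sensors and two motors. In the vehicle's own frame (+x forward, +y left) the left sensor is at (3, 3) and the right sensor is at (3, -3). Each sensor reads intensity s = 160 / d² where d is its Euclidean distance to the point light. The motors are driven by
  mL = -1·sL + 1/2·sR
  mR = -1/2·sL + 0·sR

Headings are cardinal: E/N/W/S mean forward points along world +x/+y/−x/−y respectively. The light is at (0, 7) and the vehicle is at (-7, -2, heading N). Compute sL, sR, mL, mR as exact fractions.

left sensor world pos  = (-10, 1); dL² = 136
right sensor world pos = (-4, 1); dR² = 52
sL = 160/136 = 20/17
sR = 160/52 = 40/13
mL = -1·sL + 1/2·sR = 80/221
mR = -1/2·sL + 0·sR = -10/17

20/17 40/13 80/221 -10/17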